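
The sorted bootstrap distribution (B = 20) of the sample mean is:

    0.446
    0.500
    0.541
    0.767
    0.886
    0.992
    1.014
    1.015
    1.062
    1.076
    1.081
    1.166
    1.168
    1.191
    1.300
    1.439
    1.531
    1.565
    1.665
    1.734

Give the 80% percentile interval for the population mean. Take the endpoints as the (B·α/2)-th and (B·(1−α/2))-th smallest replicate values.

(0.500, 1.565)

α = 0.20; lower rank = 20 × 0.100 = 2; upper rank = 20 × 0.900 = 18.
The 2nd smallest replicate is 0.500; the 18th is 1.565.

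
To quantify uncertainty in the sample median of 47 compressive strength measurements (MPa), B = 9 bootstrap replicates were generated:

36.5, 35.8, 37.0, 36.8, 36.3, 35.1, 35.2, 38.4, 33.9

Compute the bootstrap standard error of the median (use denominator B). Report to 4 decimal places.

Bootstrap SE is the standard deviation of the 9 replicate medians.
Mean of replicates: (36.5 + 35.8 + 37.0 + 36.8 + 36.3 + 35.1 + 35.2 + 38.4 + 33.9) / 9 = 325.00000 / 9 = 36.11111
Sum of squared deviations: (+0.38889)² + (−0.31111)² + (+0.88889)² + (+0.68889)² + (+0.18889)² + (−1.01111)² + (−0.91111)² + (+2.28889)² + (−2.21111)² = 13.52889
Variance = 13.52889 / 9 = 1.50321
SE* = √1.50321

SE* = 1.2261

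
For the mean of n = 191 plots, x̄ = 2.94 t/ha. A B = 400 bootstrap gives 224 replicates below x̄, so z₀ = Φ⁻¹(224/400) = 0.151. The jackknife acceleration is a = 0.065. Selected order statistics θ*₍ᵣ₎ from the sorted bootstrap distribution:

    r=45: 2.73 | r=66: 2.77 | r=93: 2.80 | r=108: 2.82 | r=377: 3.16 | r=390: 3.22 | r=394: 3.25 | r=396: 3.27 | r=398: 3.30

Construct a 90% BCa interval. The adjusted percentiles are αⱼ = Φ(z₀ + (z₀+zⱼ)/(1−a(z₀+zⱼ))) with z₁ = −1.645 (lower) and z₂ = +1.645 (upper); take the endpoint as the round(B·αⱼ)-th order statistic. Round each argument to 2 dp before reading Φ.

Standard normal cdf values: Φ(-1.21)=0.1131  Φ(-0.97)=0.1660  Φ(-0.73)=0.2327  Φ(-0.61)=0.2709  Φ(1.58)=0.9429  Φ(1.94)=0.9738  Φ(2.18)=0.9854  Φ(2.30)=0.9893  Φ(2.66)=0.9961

(2.73, 3.25)

Lower: z₀ + z₁ = 0.151 + (-1.645) = -1.494; 1 − a(z₀+z₁) = 1 − (0.065)(-1.494) = 1.0971; argument = 0.151 + (-1.494)/1.0971 = -1.2108 → -1.21.
α₁ = Φ(-1.21) = 0.1131; rank = round(400 × 0.1131) = 45; θ*₍45₎ = 2.73.
Upper: z₀ + z₂ = 1.796; 1 − a(z₀+z₂) = 0.8833; argument = 2.1844 → 2.18; α₂ = 0.9854; rank = 394; θ*₍394₎ = 3.25.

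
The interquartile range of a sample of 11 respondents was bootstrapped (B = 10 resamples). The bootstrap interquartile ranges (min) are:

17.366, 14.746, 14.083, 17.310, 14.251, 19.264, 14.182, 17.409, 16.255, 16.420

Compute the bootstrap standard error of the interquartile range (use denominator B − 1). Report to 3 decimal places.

SE* = 1.761

Bootstrap SE is the standard deviation of the 10 replicate interquartile ranges.
Mean of replicates: (17.366 + 14.746 + 14.083 + 17.310 + 14.251 + 19.264 + 14.182 + 17.409 + 16.255 + 16.420) / 10 = 161.2860 / 10 = 16.1286
Sum of squared deviations: (+1.2374)² + (−1.3826)² + (−2.0456)² + (+1.1814)² + (−1.8776)² + (+3.1354)² + (−1.9466)² + (+1.2804)² + (+0.1264)² + (+0.2914)² = 27.9086
Variance = 27.9086 / 9 = 3.1010
SE* = √3.1010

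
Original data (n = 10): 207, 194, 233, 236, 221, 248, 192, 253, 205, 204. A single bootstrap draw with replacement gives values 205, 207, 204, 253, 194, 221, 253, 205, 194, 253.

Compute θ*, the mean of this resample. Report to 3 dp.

Mean = (205 + 207 + 204 + 253 + 194 + 221 + 253 + 205 + 194 + 253) / 10 = 2189.0 / 10 = 218.900

θ* = 218.900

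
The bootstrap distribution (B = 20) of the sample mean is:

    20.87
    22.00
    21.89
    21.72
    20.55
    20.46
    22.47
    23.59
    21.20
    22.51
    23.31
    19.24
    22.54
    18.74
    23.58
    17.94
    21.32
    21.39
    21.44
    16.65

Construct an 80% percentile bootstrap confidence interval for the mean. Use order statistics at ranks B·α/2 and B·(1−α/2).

Sorted replicates: 16.65, 17.94, 18.74, 19.24, 20.46, 20.55, 20.87, 21.20, 21.32, 21.39, 21.44, 21.72, 21.89, 22.00, 22.47, 22.51, 22.54, 23.31, 23.58, 23.59
α = 0.20; lower rank = 20 × 0.100 = 2; upper rank = 20 × 0.900 = 18.
The 2nd smallest replicate is 17.94; the 18th is 23.31.

(17.94, 23.31)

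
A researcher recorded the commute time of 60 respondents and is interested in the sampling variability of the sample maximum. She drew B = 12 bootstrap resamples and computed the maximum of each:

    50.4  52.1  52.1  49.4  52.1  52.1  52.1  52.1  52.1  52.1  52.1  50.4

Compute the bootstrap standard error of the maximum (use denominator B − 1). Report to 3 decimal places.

SE* = 0.952

Bootstrap SE is the standard deviation of the 12 replicate maximums.
Mean of replicates: (50.4 + 52.1 + 52.1 + 49.4 + 52.1 + 52.1 + 52.1 + 52.1 + 52.1 + 52.1 + 52.1 + 50.4) / 12 = 619.1000 / 12 = 51.5917
Sum of squared deviations: (−1.1917)² + (+0.5083)² + (+0.5083)² + (−2.1917)² + (+0.5083)² + (+0.5083)² + (+0.5083)² + (+0.5083)² + (+0.5083)² + (+0.5083)² + (+0.5083)² + (−1.1917)² = 9.9692
Variance = 9.9692 / 11 = 0.9063
SE* = √0.9063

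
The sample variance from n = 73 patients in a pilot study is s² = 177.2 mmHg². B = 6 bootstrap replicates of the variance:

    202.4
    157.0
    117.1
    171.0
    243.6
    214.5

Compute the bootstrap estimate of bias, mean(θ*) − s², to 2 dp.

bias = +7.07

mean(θ*) = (202.4 + 157.0 + 117.1 + 171.0 + 243.6 + 214.5) / 6 = 184.267
bias = 184.267 − 177.2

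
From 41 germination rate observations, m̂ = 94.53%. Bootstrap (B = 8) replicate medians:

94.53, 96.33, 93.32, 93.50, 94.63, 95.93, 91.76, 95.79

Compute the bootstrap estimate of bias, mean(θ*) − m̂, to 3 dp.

bias = −0.056

mean(θ*) = (94.53 + 96.33 + 93.32 + 93.50 + 94.63 + 95.93 + 91.76 + 95.79) / 8 = 94.4737
bias = 94.4737 − 94.53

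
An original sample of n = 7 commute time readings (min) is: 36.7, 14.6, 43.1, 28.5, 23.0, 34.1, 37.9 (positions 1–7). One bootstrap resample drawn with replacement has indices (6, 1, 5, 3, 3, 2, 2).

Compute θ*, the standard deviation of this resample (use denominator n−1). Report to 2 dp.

Resample values: 34.1, 36.7, 23.0, 43.1, 43.1, 14.6, 14.6.
Mean = 29.8857; sum of squared deviations = 928.1486
s² = 928.1486 / 6 = 154.6914
s = √154.6914 = 12.44

θ* = 12.44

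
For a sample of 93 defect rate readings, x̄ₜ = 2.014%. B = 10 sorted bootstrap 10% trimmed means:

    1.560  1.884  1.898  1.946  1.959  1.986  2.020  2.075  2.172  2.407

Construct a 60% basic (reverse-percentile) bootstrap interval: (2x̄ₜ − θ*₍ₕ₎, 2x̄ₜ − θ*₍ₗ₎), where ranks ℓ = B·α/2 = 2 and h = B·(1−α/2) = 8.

(1.953, 2.144)

Percentile endpoints at ranks 2 and 8: θ*₍2₎ = 1.884, θ*₍8₎ = 2.075.
Basic interval reflects these around x̄ₜ:
  lower = 2 × 2.014 − 2.075 = 1.953
  upper = 2 × 2.014 − 1.884 = 2.144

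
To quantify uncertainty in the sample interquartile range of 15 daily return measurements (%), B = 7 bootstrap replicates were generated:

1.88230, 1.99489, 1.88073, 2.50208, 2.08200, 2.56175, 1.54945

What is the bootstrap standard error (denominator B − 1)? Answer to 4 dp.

Bootstrap SE is the standard deviation of the 7 replicate interquartile ranges.
Mean of replicates: (1.88230 + 1.99489 + 1.88073 + 2.50208 + 2.08200 + 2.56175 + 1.54945) / 7 = 14.453200 / 7 = 2.064743
Sum of squared deviations: (−0.182443)² + (−0.069853)² + (−0.184013)² + (+0.437337)² + (+0.017257)² + (+0.497007)² + (−0.515293)² = 0.776130
Variance = 0.776130 / 6 = 0.129355
SE* = √0.129355

SE* = 0.3597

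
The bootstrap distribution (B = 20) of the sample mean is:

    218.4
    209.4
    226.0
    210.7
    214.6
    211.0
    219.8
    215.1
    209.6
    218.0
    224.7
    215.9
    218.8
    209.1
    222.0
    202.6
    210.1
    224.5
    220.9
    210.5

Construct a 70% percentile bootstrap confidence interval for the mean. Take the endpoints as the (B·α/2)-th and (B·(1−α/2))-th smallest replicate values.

(209.4, 222.0)

Sorted replicates: 202.6, 209.1, 209.4, 209.6, 210.1, 210.5, 210.7, 211.0, 214.6, 215.1, 215.9, 218.0, 218.4, 218.8, 219.8, 220.9, 222.0, 224.5, 224.7, 226.0
α = 0.30; lower rank = 20 × 0.150 = 3; upper rank = 20 × 0.850 = 17.
The 3rd smallest replicate is 209.4; the 17th is 222.0.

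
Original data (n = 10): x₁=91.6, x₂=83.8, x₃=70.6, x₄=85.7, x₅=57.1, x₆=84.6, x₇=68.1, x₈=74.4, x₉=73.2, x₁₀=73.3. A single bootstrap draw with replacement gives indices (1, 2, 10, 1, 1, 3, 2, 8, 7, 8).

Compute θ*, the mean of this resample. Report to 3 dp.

θ* = 80.320

Resample values: 91.6, 83.8, 73.3, 91.6, 91.6, 70.6, 83.8, 74.4, 68.1, 74.4.
Mean = (91.6 + 83.8 + 73.3 + 91.6 + 91.6 + 70.6 + 83.8 + 74.4 + 68.1 + 74.4) / 10 = 803.20 / 10 = 80.320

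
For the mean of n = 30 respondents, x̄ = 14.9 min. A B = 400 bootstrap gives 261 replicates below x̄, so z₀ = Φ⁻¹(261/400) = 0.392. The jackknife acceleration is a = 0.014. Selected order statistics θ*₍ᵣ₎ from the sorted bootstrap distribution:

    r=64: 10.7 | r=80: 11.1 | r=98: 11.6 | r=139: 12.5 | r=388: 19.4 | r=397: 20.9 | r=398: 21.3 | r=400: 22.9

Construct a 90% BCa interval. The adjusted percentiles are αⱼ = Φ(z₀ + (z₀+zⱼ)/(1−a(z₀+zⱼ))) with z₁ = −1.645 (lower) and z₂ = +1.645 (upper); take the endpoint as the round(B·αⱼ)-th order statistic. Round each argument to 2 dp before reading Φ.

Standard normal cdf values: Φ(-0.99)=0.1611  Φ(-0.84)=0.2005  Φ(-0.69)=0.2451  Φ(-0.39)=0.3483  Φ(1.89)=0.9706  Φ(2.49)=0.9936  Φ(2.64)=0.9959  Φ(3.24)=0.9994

(11.1, 20.9)

Lower: z₀ + z₁ = 0.392 + (-1.645) = -1.253; 1 − a(z₀+z₁) = 1 − (0.014)(-1.253) = 1.0175; argument = 0.392 + (-1.253)/1.0175 = -0.8394 → -0.84.
α₁ = Φ(-0.84) = 0.2005; rank = round(400 × 0.2005) = 80; θ*₍80₎ = 11.1.
Upper: z₀ + z₂ = 2.037; 1 − a(z₀+z₂) = 0.9715; argument = 2.4888 → 2.49; α₂ = 0.9936; rank = 397; θ*₍397₎ = 20.9.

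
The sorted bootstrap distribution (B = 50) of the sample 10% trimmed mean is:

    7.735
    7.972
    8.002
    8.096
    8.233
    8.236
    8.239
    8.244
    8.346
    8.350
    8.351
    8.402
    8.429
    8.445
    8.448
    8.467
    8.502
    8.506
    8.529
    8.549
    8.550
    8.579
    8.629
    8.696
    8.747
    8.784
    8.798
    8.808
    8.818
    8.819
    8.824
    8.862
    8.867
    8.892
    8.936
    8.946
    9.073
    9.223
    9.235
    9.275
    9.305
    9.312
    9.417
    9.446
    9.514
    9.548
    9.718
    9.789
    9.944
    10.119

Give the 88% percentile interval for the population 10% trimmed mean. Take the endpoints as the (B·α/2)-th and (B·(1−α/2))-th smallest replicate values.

α = 0.12; lower rank = 50 × 0.060 = 3; upper rank = 50 × 0.940 = 47.
The 3rd smallest replicate is 8.002; the 47th is 9.718.

(8.002, 9.718)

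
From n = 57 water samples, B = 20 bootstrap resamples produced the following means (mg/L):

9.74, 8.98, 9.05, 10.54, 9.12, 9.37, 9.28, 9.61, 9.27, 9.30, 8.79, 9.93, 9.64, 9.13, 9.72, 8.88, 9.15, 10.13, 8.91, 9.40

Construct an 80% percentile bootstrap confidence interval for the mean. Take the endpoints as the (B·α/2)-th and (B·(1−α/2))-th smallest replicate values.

(8.88, 9.93)

Sorted replicates: 8.79, 8.88, 8.91, 8.98, 9.05, 9.12, 9.13, 9.15, 9.27, 9.28, 9.30, 9.37, 9.40, 9.61, 9.64, 9.72, 9.74, 9.93, 10.13, 10.54
α = 0.20; lower rank = 20 × 0.100 = 2; upper rank = 20 × 0.900 = 18.
The 2nd smallest replicate is 8.88; the 18th is 9.93.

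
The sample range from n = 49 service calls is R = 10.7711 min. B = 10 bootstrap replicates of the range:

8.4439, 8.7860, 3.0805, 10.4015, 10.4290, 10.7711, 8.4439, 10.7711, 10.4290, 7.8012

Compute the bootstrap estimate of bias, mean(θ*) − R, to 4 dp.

mean(θ*) = (8.4439 + 8.7860 + 3.0805 + 10.4015 + 10.4290 + 10.7711 + 8.4439 + 10.7711 + 10.4290 + 7.8012) / 10 = 8.93572
bias = 8.93572 − 10.7711

bias = −1.8354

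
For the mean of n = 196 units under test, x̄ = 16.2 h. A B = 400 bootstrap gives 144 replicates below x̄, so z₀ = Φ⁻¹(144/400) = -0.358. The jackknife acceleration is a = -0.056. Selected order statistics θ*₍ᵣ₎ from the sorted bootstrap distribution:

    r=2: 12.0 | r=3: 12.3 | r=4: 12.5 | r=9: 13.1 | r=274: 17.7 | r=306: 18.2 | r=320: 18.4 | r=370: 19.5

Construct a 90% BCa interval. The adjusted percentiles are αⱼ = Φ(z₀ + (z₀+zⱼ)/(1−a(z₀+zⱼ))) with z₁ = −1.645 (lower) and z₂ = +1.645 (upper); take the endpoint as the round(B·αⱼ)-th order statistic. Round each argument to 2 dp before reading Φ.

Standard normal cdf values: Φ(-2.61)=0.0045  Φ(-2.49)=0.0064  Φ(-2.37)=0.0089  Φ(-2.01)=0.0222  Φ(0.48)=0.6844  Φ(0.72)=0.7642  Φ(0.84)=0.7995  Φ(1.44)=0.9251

(12.0, 18.4)

Lower: z₀ + z₁ = -0.358 + (-1.645) = -2.003; 1 − a(z₀+z₁) = 1 − (-0.056)(-2.003) = 0.8878; argument = -0.358 + (-2.003)/0.8878 = -2.6141 → -2.61.
α₁ = Φ(-2.61) = 0.0045; rank = round(400 × 0.0045) = 2; θ*₍2₎ = 12.0.
Upper: z₀ + z₂ = 1.287; 1 − a(z₀+z₂) = 1.0721; argument = 0.8425 → 0.84; α₂ = 0.7995; rank = 320; θ*₍320₎ = 18.4.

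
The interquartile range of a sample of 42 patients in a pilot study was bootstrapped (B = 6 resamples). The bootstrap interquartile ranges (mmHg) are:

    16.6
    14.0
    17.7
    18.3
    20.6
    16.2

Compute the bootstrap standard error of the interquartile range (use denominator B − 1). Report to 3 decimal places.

SE* = 2.219

Bootstrap SE is the standard deviation of the 6 replicate interquartile ranges.
Mean of replicates: (16.6 + 14.0 + 17.7 + 18.3 + 20.6 + 16.2) / 6 = 103.4000 / 6 = 17.2333
Sum of squared deviations: (−0.6333)² + (−3.2333)² + (+0.4667)² + (+1.0667)² + (+3.3667)² + (−1.0333)² = 24.6133
Variance = 24.6133 / 5 = 4.9227
SE* = √4.9227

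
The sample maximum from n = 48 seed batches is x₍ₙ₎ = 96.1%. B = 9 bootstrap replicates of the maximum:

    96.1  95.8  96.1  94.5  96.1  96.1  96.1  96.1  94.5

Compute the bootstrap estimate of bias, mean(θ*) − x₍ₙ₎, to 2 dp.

bias = −0.39

mean(θ*) = (96.1 + 95.8 + 96.1 + 94.5 + 96.1 + 96.1 + 96.1 + 96.1 + 94.5) / 9 = 95.711
bias = 95.711 − 96.1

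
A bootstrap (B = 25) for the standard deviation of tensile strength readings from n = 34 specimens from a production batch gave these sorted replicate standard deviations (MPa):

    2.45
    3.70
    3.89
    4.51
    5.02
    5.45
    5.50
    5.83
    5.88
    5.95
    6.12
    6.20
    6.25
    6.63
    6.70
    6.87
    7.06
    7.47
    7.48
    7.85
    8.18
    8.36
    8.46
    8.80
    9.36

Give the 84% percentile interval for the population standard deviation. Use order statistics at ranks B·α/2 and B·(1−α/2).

α = 0.16; lower rank = 25 × 0.080 = 2; upper rank = 25 × 0.920 = 23.
The 2nd smallest replicate is 3.70; the 23rd is 8.46.

(3.70, 8.46)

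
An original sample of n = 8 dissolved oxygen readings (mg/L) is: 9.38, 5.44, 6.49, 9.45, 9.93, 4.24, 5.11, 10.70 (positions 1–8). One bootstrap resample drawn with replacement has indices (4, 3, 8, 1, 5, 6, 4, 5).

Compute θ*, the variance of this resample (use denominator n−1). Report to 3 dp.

θ* = 4.770

Resample values: 9.45, 6.49, 10.70, 9.38, 9.93, 4.24, 9.45, 9.93.
Mean = 8.6962; sum of squared deviations = 33.3888
s² = 33.3888 / 7 = 4.7698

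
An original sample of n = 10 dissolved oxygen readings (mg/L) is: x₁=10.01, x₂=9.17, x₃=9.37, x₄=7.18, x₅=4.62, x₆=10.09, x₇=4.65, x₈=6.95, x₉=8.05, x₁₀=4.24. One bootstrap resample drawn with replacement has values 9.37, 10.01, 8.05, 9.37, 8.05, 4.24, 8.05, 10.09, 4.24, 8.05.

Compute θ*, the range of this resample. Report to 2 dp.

θ* = 5.85

Range = 10.09 − 4.24 = 5.85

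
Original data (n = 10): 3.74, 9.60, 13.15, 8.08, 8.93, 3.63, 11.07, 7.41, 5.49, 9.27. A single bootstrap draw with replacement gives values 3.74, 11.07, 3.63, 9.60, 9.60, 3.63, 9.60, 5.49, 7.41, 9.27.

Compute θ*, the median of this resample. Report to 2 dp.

θ* = 8.34

Sorted: 3.63, 3.63, 3.74, 5.49, 7.41, 9.27, 9.60, 9.60, 9.60, 11.07
Median = average of the two middle values = 8.34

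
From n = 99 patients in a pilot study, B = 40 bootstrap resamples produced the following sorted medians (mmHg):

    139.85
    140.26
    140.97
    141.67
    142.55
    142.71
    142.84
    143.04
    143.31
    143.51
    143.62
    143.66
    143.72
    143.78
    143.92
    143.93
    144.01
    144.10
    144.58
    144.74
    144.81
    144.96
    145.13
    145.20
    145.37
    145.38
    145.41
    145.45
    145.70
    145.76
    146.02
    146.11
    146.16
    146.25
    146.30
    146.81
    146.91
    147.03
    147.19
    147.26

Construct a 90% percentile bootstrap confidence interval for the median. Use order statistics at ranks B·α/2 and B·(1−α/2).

(140.26, 147.03)

α = 0.10; lower rank = 40 × 0.050 = 2; upper rank = 40 × 0.950 = 38.
The 2nd smallest replicate is 140.26; the 38th is 147.03.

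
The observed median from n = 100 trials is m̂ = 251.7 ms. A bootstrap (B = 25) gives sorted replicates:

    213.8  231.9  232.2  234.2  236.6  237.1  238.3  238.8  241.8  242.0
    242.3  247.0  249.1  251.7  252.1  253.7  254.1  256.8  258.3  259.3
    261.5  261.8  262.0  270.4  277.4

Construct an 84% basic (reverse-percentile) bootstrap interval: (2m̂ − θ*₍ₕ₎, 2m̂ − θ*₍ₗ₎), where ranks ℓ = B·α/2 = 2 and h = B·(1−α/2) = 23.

(241.4, 271.5)

Percentile endpoints at ranks 2 and 23: θ*₍2₎ = 231.9, θ*₍23₎ = 262.0.
Basic interval reflects these around m̂:
  lower = 2 × 251.7 − 262.0 = 241.4
  upper = 2 × 251.7 − 231.9 = 271.5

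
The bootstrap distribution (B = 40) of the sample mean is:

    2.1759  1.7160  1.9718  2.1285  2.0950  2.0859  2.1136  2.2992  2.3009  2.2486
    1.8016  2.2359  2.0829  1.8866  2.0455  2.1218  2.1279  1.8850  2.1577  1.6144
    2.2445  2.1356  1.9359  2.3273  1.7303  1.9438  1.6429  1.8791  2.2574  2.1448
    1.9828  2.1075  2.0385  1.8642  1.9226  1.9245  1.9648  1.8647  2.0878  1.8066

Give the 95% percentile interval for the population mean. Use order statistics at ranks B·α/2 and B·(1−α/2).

Sorted replicates: 1.6144, 1.6429, 1.7160, 1.7303, 1.8016, 1.8066, 1.8642, 1.8647, 1.8791, 1.8850, 1.8866, 1.9226, 1.9245, 1.9359, 1.9438, 1.9648, 1.9718, 1.9828, 2.0385, 2.0455, 2.0829, 2.0859, 2.0878, 2.0950, 2.1075, 2.1136, 2.1218, 2.1279, 2.1285, 2.1356, 2.1448, 2.1577, 2.1759, 2.2359, 2.2445, 2.2486, 2.2574, 2.2992, 2.3009, 2.3273
α = 0.05; lower rank = 40 × 0.025 = 1; upper rank = 40 × 0.975 = 39.
The 1st smallest replicate is 1.6144; the 39th is 2.3009.

(1.6144, 2.3009)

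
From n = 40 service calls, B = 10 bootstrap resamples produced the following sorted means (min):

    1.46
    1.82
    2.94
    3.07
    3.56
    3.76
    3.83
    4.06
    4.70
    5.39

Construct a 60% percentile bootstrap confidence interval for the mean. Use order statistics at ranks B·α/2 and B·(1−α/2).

(1.82, 4.06)

α = 0.40; lower rank = 10 × 0.200 = 2; upper rank = 10 × 0.800 = 8.
The 2nd smallest replicate is 1.82; the 8th is 4.06.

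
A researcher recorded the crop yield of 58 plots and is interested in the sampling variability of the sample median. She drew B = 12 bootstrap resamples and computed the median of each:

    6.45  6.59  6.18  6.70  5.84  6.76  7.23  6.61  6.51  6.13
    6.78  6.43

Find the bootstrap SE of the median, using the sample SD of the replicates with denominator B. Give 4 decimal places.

Bootstrap SE is the standard deviation of the 12 replicate medians.
Mean of replicates: (6.45 + 6.59 + 6.18 + 6.70 + 5.84 + 6.76 + 7.23 + 6.61 + 6.51 + 6.13 + 6.78 + 6.43) / 12 = 78.21000 / 12 = 6.51750
Sum of squared deviations: (−0.06750)² + (+0.07250)² + (−0.33750)² + (+0.18250)² + (−0.67750)² + (+0.24250)² + (+0.71250)² + (+0.09250)² + (−0.00750)² + (−0.38750)² + (+0.26250)² + (−0.08750)² = 1.41783
Variance = 1.41783 / 12 = 0.11815
SE* = √0.11815

SE* = 0.3437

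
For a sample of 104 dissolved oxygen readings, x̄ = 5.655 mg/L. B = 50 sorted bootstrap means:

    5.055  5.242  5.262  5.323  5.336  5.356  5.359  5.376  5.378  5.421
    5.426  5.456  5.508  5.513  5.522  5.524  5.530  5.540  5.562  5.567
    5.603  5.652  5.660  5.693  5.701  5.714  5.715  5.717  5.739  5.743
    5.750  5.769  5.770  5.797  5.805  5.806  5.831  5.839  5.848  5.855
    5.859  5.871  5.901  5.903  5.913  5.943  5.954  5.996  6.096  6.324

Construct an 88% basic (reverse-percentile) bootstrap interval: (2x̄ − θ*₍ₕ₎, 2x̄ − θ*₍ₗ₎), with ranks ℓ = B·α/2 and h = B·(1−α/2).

Percentile endpoints at ranks 3 and 47: θ*₍3₎ = 5.262, θ*₍47₎ = 5.954.
Basic interval reflects these around x̄:
  lower = 2 × 5.655 − 5.954 = 5.356
  upper = 2 × 5.655 − 5.262 = 6.048

(5.356, 6.048)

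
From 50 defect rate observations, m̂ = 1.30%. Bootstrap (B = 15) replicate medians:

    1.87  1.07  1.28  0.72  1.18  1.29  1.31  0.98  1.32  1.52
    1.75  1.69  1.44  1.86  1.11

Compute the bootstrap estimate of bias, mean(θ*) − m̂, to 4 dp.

bias = +0.0593

mean(θ*) = (1.87 + 1.07 + 1.28 + 0.72 + 1.18 + 1.29 + 1.31 + 0.98 + 1.32 + 1.52 + 1.75 + 1.69 + 1.44 + 1.86 + 1.11) / 15 = 1.35933
bias = 1.35933 − 1.30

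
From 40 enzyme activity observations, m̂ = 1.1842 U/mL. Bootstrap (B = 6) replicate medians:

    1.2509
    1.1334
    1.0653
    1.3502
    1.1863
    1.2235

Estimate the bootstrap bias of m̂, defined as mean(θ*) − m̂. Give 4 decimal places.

bias = +0.0174

mean(θ*) = (1.2509 + 1.1334 + 1.0653 + 1.3502 + 1.1863 + 1.2235) / 6 = 1.20160
bias = 1.20160 − 1.1842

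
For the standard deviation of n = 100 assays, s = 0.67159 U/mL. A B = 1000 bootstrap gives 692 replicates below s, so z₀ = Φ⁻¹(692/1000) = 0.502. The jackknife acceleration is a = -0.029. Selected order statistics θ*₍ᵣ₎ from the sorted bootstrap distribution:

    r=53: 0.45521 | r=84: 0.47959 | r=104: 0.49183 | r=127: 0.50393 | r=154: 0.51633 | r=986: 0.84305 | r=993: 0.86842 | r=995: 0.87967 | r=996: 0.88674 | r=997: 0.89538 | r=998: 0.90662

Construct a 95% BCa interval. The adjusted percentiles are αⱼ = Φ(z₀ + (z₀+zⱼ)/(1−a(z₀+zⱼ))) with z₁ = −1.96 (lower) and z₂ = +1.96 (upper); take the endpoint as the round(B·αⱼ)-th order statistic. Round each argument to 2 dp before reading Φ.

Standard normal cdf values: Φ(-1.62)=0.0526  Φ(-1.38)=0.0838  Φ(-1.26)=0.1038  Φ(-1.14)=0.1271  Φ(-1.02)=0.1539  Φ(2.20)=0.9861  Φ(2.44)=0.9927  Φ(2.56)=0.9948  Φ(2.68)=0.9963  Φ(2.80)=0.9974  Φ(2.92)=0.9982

Lower: z₀ + z₁ = 0.502 + (-1.960) = -1.458; 1 − a(z₀+z₁) = 1 − (-0.029)(-1.458) = 0.9577; argument = 0.502 + (-1.458)/0.9577 = -1.0204 → -1.02.
α₁ = Φ(-1.02) = 0.1539; rank = round(1000 × 0.1539) = 154; θ*₍154₎ = 0.51633.
Upper: z₀ + z₂ = 2.462; 1 − a(z₀+z₂) = 1.0714; argument = 2.7999 → 2.80; α₂ = 0.9974; rank = 997; θ*₍997₎ = 0.89538.

(0.51633, 0.89538)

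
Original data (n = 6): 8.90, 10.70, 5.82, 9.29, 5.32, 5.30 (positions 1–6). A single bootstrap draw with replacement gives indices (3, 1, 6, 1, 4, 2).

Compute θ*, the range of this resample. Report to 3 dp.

θ* = 5.400

Resample values: 5.82, 8.90, 5.30, 8.90, 9.29, 10.70.
Range = 10.70 − 5.30 = 5.400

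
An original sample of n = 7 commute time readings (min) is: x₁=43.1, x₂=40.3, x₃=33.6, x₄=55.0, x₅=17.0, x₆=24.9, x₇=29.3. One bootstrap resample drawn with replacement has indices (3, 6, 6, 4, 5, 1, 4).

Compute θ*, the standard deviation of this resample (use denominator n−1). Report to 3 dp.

Resample values: 33.6, 24.9, 24.9, 55.0, 17.0, 43.1, 55.0.
Mean = 36.2143; sum of squared deviations = 1385.2686
s² = 1385.2686 / 6 = 230.8781
s = √230.8781 = 15.195

θ* = 15.195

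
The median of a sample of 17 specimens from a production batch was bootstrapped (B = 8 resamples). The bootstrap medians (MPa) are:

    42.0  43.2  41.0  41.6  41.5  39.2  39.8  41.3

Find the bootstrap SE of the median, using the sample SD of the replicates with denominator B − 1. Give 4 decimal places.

SE* = 1.2479

Bootstrap SE is the standard deviation of the 8 replicate medians.
Mean of replicates: (42.0 + 43.2 + 41.0 + 41.6 + 41.5 + 39.2 + 39.8 + 41.3) / 8 = 329.60000 / 8 = 41.20000
Sum of squared deviations: (+0.80000)² + (+2.00000)² + (−0.20000)² + (+0.40000)² + (+0.30000)² + (−2.00000)² + (−1.40000)² + (+0.10000)² = 10.90000
Variance = 10.90000 / 7 = 1.55714
SE* = √1.55714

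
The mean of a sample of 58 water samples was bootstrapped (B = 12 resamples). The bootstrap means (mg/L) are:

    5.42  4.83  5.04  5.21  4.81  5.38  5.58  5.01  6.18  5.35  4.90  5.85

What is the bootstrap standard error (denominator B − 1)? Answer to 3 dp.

SE* = 0.422

Bootstrap SE is the standard deviation of the 12 replicate means.
Mean of replicates: (5.42 + 4.83 + 5.04 + 5.21 + 4.81 + 5.38 + 5.58 + 5.01 + 6.18 + 5.35 + 4.90 + 5.85) / 12 = 63.5600 / 12 = 5.2967
Sum of squared deviations: (+0.1233)² + (−0.4667)² + (−0.2567)² + (−0.0867)² + (−0.4867)² + (+0.0833)² + (+0.2833)² + (−0.2867)² + (+0.8833)² + (+0.0533)² + (−0.3967)² + (+0.5533)² = 1.9593
Variance = 1.9593 / 11 = 0.1781
SE* = √0.1781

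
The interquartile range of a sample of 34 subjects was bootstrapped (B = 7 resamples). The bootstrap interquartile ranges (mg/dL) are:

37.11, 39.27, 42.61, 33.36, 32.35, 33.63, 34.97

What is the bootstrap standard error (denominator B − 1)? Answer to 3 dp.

SE* = 3.705

Bootstrap SE is the standard deviation of the 7 replicate interquartile ranges.
Mean of replicates: (37.11 + 39.27 + 42.61 + 33.36 + 32.35 + 33.63 + 34.97) / 7 = 253.3000 / 7 = 36.1857
Sum of squared deviations: (+0.9243)² + (+3.0843)² + (+6.4243)² + (−2.8257)² + (−3.8357)² + (−2.5557)² + (−1.2157)² = 82.3456
Variance = 82.3456 / 6 = 13.7243
SE* = √13.7243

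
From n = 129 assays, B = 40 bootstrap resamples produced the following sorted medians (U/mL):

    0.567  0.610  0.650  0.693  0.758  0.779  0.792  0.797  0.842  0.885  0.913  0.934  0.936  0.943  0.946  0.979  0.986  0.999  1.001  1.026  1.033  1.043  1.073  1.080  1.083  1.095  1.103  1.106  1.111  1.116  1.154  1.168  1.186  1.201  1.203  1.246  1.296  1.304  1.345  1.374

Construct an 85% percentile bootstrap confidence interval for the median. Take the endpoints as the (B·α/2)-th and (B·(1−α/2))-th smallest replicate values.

α = 0.15; lower rank = 40 × 0.075 = 3; upper rank = 40 × 0.925 = 37.
The 3rd smallest replicate is 0.650; the 37th is 1.296.

(0.650, 1.296)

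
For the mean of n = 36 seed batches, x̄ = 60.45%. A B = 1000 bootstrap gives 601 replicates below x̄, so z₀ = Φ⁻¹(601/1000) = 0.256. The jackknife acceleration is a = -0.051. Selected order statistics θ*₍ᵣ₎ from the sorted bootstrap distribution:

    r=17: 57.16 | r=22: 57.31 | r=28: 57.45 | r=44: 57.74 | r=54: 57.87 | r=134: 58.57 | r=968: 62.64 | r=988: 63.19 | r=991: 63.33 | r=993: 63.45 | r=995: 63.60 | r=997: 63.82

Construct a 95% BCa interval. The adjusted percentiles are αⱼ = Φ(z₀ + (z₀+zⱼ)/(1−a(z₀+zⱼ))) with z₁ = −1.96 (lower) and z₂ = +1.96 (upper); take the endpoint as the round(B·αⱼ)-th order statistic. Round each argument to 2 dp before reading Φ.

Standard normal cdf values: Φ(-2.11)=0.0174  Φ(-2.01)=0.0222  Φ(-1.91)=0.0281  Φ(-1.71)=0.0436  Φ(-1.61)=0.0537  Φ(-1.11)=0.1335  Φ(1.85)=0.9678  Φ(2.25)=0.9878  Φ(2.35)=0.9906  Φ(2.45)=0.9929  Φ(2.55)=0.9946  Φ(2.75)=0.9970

(57.87, 63.19)

Lower: z₀ + z₁ = 0.256 + (-1.960) = -1.704; 1 − a(z₀+z₁) = 1 − (-0.051)(-1.704) = 0.9131; argument = 0.256 + (-1.704)/0.9131 = -1.6102 → -1.61.
α₁ = Φ(-1.61) = 0.0537; rank = round(1000 × 0.0537) = 54; θ*₍54₎ = 57.87.
Upper: z₀ + z₂ = 2.216; 1 − a(z₀+z₂) = 1.1130; argument = 2.2470 → 2.25; α₂ = 0.9878; rank = 988; θ*₍988₎ = 63.19.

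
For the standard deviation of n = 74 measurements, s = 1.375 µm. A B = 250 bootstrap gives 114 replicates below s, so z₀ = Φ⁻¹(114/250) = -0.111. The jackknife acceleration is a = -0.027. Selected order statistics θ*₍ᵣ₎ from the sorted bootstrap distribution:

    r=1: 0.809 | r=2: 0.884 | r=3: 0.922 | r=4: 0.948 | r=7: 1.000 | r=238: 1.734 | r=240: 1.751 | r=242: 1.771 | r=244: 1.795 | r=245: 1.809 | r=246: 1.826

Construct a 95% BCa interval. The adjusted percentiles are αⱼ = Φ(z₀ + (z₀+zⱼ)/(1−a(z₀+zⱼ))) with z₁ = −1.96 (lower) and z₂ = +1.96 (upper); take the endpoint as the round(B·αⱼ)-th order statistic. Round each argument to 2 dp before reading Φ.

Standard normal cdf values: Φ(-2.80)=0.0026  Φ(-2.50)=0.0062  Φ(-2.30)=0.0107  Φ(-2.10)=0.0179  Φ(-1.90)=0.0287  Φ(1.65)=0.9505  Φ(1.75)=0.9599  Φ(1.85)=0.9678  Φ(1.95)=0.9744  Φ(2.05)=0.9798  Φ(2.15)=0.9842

Lower: z₀ + z₁ = -0.111 + (-1.960) = -2.071; 1 − a(z₀+z₁) = 1 − (-0.027)(-2.071) = 0.9441; argument = -0.111 + (-2.071)/0.9441 = -2.3047 → -2.30.
α₁ = Φ(-2.30) = 0.0107; rank = round(250 × 0.0107) = 3; θ*₍3₎ = 0.922.
Upper: z₀ + z₂ = 1.849; 1 − a(z₀+z₂) = 1.0499; argument = 1.6501 → 1.65; α₂ = 0.9505; rank = 238; θ*₍238₎ = 1.734.

(0.922, 1.734)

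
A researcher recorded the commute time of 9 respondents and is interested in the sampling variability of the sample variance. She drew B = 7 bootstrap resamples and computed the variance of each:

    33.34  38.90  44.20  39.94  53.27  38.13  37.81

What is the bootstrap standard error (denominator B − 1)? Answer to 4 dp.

Bootstrap SE is the standard deviation of the 7 replicate variances.
Mean of replicates: (33.34 + 38.90 + 44.20 + 39.94 + 53.27 + 38.13 + 37.81) / 7 = 285.59000 / 7 = 40.79857
Sum of squared deviations: (−7.45857)² + (−1.89857)² + (+3.40143)² + (−0.85857)² + (+12.47143)² + (−2.66857)² + (−2.98857)² = 243.13109
Variance = 243.13109 / 6 = 40.52185
SE* = √40.52185

SE* = 6.3657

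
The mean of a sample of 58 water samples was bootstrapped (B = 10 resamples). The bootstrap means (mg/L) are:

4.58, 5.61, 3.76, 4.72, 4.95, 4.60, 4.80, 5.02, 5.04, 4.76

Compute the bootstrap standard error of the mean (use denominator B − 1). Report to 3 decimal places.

SE* = 0.467

Bootstrap SE is the standard deviation of the 10 replicate means.
Mean of replicates: (4.58 + 5.61 + 3.76 + 4.72 + 4.95 + 4.60 + 4.80 + 5.02 + 5.04 + 4.76) / 10 = 47.8400 / 10 = 4.7840
Sum of squared deviations: (−0.2040)² + (+0.8260)² + (−1.0240)² + (−0.0640)² + (+0.1660)² + (−0.1840)² + (+0.0160)² + (+0.2360)² + (+0.2560)² + (−0.0240)² = 1.9600
Variance = 1.9600 / 9 = 0.2178
SE* = √0.2178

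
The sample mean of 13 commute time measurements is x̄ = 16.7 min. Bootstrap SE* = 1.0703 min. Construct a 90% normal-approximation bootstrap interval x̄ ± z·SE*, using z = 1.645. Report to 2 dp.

(14.94, 18.46)

Margin = 1.645 × 1.0703 = 1.761
Interval: 16.7 ± 1.761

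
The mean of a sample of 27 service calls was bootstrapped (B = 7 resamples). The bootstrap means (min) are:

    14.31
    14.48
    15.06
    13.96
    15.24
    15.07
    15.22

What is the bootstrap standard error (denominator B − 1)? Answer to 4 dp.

SE* = 0.5081

Bootstrap SE is the standard deviation of the 7 replicate means.
Mean of replicates: (14.31 + 14.48 + 15.06 + 13.96 + 15.24 + 15.07 + 15.22) / 7 = 103.34000 / 7 = 14.76286
Sum of squared deviations: (−0.45286)² + (−0.28286)² + (+0.29714)² + (−0.80286)² + (+0.47714)² + (+0.30714)² + (+0.45714)² = 1.54894
Variance = 1.54894 / 6 = 0.25816
SE* = √0.25816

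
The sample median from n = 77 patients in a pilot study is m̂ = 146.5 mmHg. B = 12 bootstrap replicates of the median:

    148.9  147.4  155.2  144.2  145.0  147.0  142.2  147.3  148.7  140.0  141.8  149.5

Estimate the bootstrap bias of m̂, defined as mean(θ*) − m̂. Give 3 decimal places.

mean(θ*) = (148.9 + 147.4 + 155.2 + 144.2 + 145.0 + 147.0 + 142.2 + 147.3 + 148.7 + 140.0 + 141.8 + 149.5) / 12 = 146.4333
bias = 146.4333 − 146.5

bias = −0.067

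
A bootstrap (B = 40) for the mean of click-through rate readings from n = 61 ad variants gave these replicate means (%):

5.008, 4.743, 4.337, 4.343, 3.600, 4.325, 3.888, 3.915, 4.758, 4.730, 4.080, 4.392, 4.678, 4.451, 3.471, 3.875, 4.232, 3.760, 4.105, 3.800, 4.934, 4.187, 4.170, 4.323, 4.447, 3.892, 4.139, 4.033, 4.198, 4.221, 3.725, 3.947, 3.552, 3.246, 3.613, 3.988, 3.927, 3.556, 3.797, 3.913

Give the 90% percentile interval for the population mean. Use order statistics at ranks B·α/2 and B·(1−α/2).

Sorted replicates: 3.246, 3.471, 3.552, 3.556, 3.600, 3.613, 3.725, 3.760, 3.797, 3.800, 3.875, 3.888, 3.892, 3.913, 3.915, 3.927, 3.947, 3.988, 4.033, 4.080, 4.105, 4.139, 4.170, 4.187, 4.198, 4.221, 4.232, 4.323, 4.325, 4.337, 4.343, 4.392, 4.447, 4.451, 4.678, 4.730, 4.743, 4.758, 4.934, 5.008
α = 0.10; lower rank = 40 × 0.050 = 2; upper rank = 40 × 0.950 = 38.
The 2nd smallest replicate is 3.471; the 38th is 4.758.

(3.471, 4.758)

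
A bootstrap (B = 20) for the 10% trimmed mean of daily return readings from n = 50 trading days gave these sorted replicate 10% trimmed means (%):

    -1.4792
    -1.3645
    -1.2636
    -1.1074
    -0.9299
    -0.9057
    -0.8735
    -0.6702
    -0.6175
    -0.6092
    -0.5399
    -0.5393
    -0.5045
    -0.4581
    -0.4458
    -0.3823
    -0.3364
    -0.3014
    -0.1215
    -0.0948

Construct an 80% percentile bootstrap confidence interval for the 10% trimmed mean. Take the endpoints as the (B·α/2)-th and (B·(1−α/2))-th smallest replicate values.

(-1.3645, -0.3014)

α = 0.20; lower rank = 20 × 0.100 = 2; upper rank = 20 × 0.900 = 18.
The 2nd smallest replicate is -1.3645; the 18th is -0.3014.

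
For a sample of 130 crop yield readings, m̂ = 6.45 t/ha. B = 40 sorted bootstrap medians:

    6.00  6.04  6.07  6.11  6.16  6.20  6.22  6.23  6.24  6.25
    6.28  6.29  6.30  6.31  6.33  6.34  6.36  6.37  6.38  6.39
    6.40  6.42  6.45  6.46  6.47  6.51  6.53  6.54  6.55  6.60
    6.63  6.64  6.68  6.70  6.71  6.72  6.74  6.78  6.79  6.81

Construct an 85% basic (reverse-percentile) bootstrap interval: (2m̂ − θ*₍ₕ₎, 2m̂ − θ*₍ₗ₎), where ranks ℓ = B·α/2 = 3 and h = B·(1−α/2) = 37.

(6.16, 6.83)

Percentile endpoints at ranks 3 and 37: θ*₍3₎ = 6.07, θ*₍37₎ = 6.74.
Basic interval reflects these around m̂:
  lower = 2 × 6.45 − 6.74 = 6.16
  upper = 2 × 6.45 − 6.07 = 6.83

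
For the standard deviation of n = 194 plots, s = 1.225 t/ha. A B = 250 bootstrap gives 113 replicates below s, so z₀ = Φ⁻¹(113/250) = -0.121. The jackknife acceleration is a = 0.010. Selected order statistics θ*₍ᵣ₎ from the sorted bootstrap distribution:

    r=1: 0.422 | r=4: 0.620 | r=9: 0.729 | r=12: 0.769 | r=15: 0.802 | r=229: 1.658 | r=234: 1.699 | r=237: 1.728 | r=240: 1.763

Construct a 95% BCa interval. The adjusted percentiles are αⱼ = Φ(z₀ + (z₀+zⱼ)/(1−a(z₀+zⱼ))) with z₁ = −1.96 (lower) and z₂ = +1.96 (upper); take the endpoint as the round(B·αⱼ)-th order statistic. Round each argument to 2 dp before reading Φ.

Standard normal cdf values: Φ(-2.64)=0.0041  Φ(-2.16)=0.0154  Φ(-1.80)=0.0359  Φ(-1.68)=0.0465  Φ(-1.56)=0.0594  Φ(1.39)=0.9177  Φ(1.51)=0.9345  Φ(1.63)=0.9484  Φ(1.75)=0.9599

(0.620, 1.763)

Lower: z₀ + z₁ = -0.121 + (-1.960) = -2.081; 1 − a(z₀+z₁) = 1 − (0.010)(-2.081) = 1.0208; argument = -0.121 + (-2.081)/1.0208 = -2.1596 → -2.16.
α₁ = Φ(-2.16) = 0.0154; rank = round(250 × 0.0154) = 4; θ*₍4₎ = 0.620.
Upper: z₀ + z₂ = 1.839; 1 − a(z₀+z₂) = 0.9816; argument = 1.7525 → 1.75; α₂ = 0.9599; rank = 240; θ*₍240₎ = 1.763.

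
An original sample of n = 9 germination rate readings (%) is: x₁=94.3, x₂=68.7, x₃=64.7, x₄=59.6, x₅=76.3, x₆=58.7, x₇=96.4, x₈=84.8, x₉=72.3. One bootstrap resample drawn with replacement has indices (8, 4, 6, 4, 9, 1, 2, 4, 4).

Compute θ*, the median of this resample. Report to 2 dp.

Resample values: 84.8, 59.6, 58.7, 59.6, 72.3, 94.3, 68.7, 59.6, 59.6.
Sorted: 58.7, 59.6, 59.6, 59.6, 59.6, 68.7, 72.3, 84.8, 94.3
Median = middle value = 59.60

θ* = 59.60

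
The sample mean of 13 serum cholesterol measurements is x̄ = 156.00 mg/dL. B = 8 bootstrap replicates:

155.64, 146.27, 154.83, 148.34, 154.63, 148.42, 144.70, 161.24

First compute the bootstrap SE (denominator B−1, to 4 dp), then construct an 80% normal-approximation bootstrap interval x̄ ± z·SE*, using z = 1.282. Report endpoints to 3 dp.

Mean of replicates = 151.7587; sum of squared deviations = 225.4223; SE* = √(225.4223/7) = 5.6748
Margin = 1.282 × 5.6748 = 7.2751
Interval: 156.00 ± 7.2751

(148.725, 163.275)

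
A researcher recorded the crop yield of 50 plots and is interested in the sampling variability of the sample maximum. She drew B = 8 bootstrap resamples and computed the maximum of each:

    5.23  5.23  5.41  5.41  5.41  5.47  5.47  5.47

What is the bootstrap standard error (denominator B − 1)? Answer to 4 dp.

Bootstrap SE is the standard deviation of the 8 replicate maximums.
Mean of replicates: (5.23 + 5.23 + 5.41 + 5.41 + 5.41 + 5.47 + 5.47 + 5.47) / 8 = 43.10000 / 8 = 5.38750
Sum of squared deviations: (−0.15750)² + (−0.15750)² + (+0.02250)² + (+0.02250)² + (+0.02250)² + (+0.08250)² + (+0.08250)² + (+0.08250)² = 0.07155
Variance = 0.07155 / 7 = 0.01022
SE* = √0.01022

SE* = 0.1011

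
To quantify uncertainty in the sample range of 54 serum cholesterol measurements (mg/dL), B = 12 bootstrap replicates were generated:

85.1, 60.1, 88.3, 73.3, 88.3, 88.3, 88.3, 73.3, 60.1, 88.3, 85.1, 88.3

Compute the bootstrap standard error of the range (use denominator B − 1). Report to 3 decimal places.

Bootstrap SE is the standard deviation of the 12 replicate ranges.
Mean of replicates: (85.1 + 60.1 + 88.3 + 73.3 + 88.3 + 88.3 + 88.3 + 73.3 + 60.1 + 88.3 + 85.1 + 88.3) / 12 = 966.8000 / 12 = 80.5667
Sum of squared deviations: (+4.5333)² + (−20.4667)² + (+7.7333)² + (−7.2667)² + (+7.7333)² + (+7.7333)² + (+7.7333)² + (−7.2667)² + (−20.4667)² + (+7.7333)² + (+4.5333)² + (+7.7333)² = 1343.3067
Variance = 1343.3067 / 11 = 122.1188
SE* = √122.1188

SE* = 11.051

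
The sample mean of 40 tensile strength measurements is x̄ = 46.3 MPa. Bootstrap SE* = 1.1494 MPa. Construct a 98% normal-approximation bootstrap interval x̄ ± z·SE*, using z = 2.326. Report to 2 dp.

Margin = 2.326 × 1.1494 = 2.674
Interval: 46.3 ± 2.674

(43.63, 48.97)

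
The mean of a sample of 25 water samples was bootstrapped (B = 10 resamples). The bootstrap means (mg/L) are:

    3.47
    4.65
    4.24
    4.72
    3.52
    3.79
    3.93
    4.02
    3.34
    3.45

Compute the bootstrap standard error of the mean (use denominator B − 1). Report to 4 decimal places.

Bootstrap SE is the standard deviation of the 10 replicate means.
Mean of replicates: (3.47 + 4.65 + 4.24 + 4.72 + 3.52 + 3.79 + 3.93 + 4.02 + 3.34 + 3.45) / 10 = 39.13000 / 10 = 3.91300
Sum of squared deviations: (−0.44300)² + (+0.73700)² + (+0.32700)² + (+0.80700)² + (−0.39300)² + (−0.12300)² + (+0.01700)² + (+0.10700)² + (−0.57300)² + (−0.46300)² = 2.22161
Variance = 2.22161 / 9 = 0.24685
SE* = √0.24685

SE* = 0.4968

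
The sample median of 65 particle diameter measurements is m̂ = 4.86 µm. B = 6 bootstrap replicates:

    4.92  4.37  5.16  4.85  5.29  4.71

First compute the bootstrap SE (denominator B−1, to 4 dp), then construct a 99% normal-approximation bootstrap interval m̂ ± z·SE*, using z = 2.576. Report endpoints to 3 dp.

Mean of replicates = 4.8833; sum of squared deviations = 0.5379; SE* = √(0.5379/5) = 0.3280
Margin = 2.576 × 0.3280 = 0.8449
Interval: 4.86 ± 0.8449

(4.015, 5.705)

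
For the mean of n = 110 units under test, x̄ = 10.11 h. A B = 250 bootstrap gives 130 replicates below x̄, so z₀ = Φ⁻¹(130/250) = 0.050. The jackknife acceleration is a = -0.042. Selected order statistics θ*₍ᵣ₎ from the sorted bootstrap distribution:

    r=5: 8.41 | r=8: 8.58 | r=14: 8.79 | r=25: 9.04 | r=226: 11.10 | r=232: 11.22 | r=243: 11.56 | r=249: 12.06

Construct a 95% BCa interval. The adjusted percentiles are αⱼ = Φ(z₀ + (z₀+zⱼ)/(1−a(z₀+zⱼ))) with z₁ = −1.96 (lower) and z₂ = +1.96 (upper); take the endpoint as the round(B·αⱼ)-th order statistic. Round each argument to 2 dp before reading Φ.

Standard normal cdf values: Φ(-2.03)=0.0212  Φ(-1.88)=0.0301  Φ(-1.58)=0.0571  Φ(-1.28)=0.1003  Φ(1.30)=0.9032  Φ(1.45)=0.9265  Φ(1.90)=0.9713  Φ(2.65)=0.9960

Lower: z₀ + z₁ = 0.050 + (-1.960) = -1.910; 1 − a(z₀+z₁) = 1 − (-0.042)(-1.910) = 0.9198; argument = 0.050 + (-1.910)/0.9198 = -2.0266 → -2.03.
α₁ = Φ(-2.03) = 0.0212; rank = round(250 × 0.0212) = 5; θ*₍5₎ = 8.41.
Upper: z₀ + z₂ = 2.010; 1 − a(z₀+z₂) = 1.0844; argument = 1.9035 → 1.90; α₂ = 0.9713; rank = 243; θ*₍243₎ = 11.56.

(8.41, 11.56)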